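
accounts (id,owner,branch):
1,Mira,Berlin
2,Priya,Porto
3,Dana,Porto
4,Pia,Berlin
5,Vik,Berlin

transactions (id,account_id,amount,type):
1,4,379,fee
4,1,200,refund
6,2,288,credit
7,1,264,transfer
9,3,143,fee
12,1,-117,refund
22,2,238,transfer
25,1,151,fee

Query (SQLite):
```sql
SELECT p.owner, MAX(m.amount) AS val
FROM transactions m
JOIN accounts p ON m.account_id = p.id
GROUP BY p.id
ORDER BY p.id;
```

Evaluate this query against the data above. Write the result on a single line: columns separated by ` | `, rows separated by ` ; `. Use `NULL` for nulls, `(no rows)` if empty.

Join each transactions row to its accounts via account_id.
Group joined rows by accounts.id; compute MAX(m.amount) per group.
  1: ids {4, 7, 12, 25} → MAX(m.amount)=264
  2: ids {6, 22} → MAX(m.amount)=288
  3: ids {9} → MAX(m.amount)=143
  4: ids {1} → MAX(m.amount)=379

Mira | 264 ; Priya | 288 ; Dana | 143 ; Pia | 379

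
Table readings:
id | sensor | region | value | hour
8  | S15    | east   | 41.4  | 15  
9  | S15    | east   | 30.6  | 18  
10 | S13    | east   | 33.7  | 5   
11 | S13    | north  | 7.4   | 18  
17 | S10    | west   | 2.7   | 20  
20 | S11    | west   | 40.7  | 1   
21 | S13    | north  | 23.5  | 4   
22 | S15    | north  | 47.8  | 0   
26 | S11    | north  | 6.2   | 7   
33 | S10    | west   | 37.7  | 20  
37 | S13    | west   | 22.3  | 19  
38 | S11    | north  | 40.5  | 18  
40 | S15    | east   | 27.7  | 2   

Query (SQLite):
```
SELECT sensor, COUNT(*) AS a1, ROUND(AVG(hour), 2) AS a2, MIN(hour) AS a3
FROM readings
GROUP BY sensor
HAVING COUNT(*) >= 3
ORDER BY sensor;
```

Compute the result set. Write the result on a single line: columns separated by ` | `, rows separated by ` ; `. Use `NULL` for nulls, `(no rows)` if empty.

S11 | 3 | 8.67 | 1 ; S13 | 4 | 11.5 | 4 ; S15 | 4 | 8.75 | 0

Group readings by sensor.
Per group compute: COUNT(*), ROUND(AVG(hour), 2), MIN(hour).
HAVING: drop groups with fewer than 3 rows.
  S10: ids {17, 33} → COUNT(*)=2, ROUND(AVG(hour), 2)=20, MIN(hour)=20
  S11: ids {20, 26, 38} → COUNT(*)=3, ROUND(AVG(hour), 2)=8.67, MIN(hour)=1
  S13: ids {10, 11, 21, 37} → COUNT(*)=4, ROUND(AVG(hour), 2)=11.5, MIN(hour)=4
  S15: ids {8, 9, 22, 40} → COUNT(*)=4, ROUND(AVG(hour), 2)=8.75, MIN(hour)=0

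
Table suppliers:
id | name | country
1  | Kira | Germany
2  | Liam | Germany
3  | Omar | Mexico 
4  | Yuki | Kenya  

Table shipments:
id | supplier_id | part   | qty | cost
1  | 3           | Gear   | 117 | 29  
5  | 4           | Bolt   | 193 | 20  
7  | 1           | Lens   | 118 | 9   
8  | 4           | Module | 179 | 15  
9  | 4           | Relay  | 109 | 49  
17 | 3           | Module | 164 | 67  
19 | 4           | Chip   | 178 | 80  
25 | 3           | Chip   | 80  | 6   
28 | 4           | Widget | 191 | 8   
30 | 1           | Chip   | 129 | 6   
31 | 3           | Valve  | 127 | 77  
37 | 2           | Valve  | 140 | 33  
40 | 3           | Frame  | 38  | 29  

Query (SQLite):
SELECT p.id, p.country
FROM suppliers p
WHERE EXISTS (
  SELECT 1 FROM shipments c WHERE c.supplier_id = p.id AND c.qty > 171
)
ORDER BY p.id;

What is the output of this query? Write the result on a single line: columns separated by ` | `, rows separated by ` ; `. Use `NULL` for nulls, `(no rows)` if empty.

For each suppliers row, check whether any shipments with matching supplier_id has qty > 171.
Keep rows where that is true.

4 | Kenya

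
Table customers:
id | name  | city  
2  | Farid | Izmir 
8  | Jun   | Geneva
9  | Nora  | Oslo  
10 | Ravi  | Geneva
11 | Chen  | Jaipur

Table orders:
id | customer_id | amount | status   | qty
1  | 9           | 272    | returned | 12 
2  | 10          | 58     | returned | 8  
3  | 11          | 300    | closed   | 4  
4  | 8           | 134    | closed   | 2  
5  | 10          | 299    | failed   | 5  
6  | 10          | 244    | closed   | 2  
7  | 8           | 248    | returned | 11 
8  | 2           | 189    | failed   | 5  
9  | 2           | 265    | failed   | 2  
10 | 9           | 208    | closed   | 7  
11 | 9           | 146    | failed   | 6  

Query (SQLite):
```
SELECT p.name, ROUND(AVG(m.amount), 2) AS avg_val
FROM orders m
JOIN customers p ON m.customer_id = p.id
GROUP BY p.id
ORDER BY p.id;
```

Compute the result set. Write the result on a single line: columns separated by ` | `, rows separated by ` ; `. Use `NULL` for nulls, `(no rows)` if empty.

Farid | 227 ; Jun | 191 ; Nora | 208.67 ; Ravi | 200.33 ; Chen | 300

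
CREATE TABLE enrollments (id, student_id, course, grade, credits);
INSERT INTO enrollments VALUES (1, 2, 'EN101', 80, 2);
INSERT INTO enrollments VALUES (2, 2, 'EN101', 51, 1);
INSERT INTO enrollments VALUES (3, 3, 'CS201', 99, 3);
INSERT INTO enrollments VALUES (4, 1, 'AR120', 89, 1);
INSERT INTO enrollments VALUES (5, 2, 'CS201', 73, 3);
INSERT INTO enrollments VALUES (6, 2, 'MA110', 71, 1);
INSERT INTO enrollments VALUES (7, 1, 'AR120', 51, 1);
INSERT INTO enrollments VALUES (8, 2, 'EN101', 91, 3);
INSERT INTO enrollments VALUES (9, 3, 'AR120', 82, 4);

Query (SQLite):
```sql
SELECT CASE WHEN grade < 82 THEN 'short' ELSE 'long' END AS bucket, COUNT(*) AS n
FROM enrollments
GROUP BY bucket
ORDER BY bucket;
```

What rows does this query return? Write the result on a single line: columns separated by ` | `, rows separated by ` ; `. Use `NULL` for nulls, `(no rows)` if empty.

long | 4 ; short | 5

Bucket rows by grade < 82 → 'short' else 'long'; count each bucket.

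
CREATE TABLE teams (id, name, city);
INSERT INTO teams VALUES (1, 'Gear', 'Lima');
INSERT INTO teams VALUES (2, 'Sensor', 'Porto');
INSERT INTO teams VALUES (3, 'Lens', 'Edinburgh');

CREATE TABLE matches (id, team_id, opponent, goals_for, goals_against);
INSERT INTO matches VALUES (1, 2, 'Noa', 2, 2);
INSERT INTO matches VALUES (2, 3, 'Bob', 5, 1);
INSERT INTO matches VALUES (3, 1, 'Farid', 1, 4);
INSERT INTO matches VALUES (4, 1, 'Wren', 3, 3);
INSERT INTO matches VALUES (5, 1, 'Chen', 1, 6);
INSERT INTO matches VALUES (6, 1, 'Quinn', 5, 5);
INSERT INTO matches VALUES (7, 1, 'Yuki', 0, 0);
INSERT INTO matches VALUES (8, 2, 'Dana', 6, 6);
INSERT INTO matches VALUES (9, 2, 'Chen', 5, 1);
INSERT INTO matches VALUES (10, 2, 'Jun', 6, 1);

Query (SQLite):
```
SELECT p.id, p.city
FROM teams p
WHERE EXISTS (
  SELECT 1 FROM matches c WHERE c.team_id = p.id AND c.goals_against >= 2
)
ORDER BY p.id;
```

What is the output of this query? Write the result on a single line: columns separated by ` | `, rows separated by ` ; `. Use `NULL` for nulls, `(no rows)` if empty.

1 | Lima ; 2 | Porto

For each teams row, check whether any matches with matching team_id has goals_against >= 2.
Keep rows where that is true.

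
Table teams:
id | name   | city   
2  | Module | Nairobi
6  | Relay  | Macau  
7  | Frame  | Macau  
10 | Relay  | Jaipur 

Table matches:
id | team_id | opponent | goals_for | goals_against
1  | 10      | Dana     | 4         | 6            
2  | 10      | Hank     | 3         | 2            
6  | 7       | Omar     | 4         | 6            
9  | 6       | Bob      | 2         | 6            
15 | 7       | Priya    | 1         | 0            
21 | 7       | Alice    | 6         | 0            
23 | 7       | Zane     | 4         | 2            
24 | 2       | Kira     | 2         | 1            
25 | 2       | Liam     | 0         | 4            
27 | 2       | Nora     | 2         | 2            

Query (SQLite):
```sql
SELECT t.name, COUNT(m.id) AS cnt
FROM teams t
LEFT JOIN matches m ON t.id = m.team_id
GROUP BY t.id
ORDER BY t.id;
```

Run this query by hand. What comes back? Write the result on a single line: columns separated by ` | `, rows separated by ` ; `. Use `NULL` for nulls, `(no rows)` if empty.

Module | 3 ; Relay | 1 ; Frame | 4 ; Relay | 2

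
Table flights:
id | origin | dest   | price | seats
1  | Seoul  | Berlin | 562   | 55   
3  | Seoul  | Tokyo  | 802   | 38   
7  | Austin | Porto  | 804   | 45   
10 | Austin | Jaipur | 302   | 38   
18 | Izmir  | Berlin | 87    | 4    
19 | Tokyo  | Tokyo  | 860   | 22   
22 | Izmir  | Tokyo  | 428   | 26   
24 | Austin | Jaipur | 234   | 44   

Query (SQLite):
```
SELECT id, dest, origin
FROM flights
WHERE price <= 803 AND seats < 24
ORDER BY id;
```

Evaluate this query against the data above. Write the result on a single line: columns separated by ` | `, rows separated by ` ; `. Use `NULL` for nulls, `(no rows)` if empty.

price <= 803: ids {1, 3, 10, 18, 22, 24}
seats < 24: ids {18, 19}
Combine with AND.

18 | Berlin | Izmir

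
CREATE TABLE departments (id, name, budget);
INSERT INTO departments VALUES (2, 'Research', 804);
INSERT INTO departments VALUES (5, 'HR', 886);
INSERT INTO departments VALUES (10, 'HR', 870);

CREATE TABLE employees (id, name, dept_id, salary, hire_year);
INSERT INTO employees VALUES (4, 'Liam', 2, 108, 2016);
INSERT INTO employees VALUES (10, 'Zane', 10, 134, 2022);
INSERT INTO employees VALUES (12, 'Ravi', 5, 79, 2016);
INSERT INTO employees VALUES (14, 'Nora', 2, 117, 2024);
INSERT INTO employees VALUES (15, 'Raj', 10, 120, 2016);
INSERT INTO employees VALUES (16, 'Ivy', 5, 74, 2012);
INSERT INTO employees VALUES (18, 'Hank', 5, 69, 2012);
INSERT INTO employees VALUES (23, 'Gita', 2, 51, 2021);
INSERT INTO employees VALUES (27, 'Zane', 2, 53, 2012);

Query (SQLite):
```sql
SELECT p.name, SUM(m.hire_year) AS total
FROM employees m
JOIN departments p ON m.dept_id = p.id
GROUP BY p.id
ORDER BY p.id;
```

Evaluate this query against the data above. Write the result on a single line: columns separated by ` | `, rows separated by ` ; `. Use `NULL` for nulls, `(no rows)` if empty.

Research | 8073 ; HR | 6040 ; HR | 4038

Join each employees row to its departments via dept_id.
Group joined rows by departments.id; compute SUM(m.hire_year) per group.
  2: ids {4, 14, 23, 27} → SUM(m.hire_year)=8073
  5: ids {12, 16, 18} → SUM(m.hire_year)=6040
  10: ids {10, 15} → SUM(m.hire_year)=4038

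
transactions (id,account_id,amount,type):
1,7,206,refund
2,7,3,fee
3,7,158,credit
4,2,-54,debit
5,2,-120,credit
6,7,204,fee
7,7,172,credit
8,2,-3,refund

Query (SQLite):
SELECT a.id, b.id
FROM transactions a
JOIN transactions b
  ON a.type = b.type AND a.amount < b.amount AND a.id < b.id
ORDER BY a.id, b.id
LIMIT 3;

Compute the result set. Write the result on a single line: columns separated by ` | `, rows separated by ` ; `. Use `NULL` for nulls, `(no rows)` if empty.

2 | 6 ; 3 | 7 ; 5 | 7

Pairs (a,b) with same type, a.amount < b.amount, a.id < b.id.
type groups: credit:{3,5,7} debit:{4} fee:{2,6} refund:{1,8}
Ordered by (a.id, b.id); first 3.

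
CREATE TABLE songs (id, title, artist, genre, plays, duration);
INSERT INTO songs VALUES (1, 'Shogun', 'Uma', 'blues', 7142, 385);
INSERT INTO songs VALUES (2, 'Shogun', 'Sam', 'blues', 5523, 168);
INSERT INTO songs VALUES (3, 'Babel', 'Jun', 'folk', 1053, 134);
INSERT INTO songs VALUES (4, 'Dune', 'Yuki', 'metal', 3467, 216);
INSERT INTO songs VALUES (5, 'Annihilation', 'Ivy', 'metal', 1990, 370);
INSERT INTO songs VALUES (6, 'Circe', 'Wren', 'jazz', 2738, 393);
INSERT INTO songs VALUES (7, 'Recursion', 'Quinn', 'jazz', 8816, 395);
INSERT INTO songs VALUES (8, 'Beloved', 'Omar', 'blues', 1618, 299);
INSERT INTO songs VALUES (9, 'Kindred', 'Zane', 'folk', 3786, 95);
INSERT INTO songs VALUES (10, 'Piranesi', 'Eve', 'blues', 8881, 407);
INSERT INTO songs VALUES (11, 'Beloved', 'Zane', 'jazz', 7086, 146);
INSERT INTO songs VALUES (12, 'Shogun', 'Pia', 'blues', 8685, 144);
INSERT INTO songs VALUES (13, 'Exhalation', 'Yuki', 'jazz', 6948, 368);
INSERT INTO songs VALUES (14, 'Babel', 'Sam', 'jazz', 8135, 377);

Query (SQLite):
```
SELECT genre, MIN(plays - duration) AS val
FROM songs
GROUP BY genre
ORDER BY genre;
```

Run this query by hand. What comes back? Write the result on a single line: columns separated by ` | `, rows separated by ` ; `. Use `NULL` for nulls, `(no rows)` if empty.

blues | 1319 ; folk | 919 ; jazz | 2345 ; metal | 1620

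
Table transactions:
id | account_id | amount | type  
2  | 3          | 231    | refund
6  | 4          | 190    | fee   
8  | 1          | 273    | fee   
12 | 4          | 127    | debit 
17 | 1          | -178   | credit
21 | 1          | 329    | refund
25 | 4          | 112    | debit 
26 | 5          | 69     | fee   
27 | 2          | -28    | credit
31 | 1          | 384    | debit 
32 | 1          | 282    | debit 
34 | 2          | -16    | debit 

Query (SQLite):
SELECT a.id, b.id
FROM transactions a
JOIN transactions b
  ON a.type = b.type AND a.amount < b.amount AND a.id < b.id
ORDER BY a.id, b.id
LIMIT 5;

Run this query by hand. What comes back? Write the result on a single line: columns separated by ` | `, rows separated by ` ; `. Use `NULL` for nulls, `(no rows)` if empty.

2 | 21 ; 6 | 8 ; 12 | 31 ; 12 | 32 ; 17 | 27

Pairs (a,b) with same type, a.amount < b.amount, a.id < b.id.
type groups: credit:{17,27} debit:{12,25,31,32,34} fee:{6,8,26} refund:{2,21}
Ordered by (a.id, b.id); first 5.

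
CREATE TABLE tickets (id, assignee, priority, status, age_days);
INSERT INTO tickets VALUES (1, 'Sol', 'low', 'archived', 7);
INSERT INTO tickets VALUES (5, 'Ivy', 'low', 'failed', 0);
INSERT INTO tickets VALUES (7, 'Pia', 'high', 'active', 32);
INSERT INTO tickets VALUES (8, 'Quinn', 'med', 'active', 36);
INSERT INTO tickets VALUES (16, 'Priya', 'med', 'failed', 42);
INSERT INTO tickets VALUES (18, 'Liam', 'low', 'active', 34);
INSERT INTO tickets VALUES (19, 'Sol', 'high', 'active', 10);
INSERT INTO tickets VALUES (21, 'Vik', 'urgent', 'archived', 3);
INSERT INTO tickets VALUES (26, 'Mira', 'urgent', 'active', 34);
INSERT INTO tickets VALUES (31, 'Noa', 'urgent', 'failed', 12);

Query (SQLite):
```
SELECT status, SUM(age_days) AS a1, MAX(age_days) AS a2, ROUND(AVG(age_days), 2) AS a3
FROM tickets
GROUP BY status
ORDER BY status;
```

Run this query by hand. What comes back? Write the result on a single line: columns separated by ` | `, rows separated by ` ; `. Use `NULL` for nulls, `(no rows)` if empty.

Group tickets by status.
Per group compute: SUM(age_days), MAX(age_days), ROUND(AVG(age_days), 2).
  active: ids {7, 8, 18, 19, 26} → SUM(age_days)=146, MAX(age_days)=36, ROUND(AVG(age_days), 2)=29.2
  archived: ids {1, 21} → SUM(age_days)=10, MAX(age_days)=7, ROUND(AVG(age_days), 2)=5
  failed: ids {5, 16, 31} → SUM(age_days)=54, MAX(age_days)=42, ROUND(AVG(age_days), 2)=18

active | 146 | 36 | 29.2 ; archived | 10 | 7 | 5 ; failed | 54 | 42 | 18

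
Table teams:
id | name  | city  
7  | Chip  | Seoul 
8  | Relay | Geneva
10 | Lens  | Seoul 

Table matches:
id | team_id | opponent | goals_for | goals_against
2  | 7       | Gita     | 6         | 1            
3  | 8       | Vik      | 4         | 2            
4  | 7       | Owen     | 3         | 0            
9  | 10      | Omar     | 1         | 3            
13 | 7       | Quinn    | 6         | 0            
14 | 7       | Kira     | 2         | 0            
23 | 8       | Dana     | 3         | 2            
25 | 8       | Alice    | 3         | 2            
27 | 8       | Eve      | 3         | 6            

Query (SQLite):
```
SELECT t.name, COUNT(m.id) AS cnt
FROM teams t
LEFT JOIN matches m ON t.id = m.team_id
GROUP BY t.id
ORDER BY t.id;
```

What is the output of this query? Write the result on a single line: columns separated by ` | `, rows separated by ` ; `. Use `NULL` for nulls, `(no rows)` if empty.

Chip | 4 ; Relay | 4 ; Lens | 1

LEFT JOIN keeps every teams row; unmatched ones get NULL for matches columns.
Group by teams.id and compute COUNT(m.id). COUNT(col) of an all-NULL group is 0.
  7: ids {2, 4, 13, 14} → COUNT(m.id)=4
  8: ids {3, 23, 25, 27} → COUNT(m.id)=4
  10: ids {9} → COUNT(m.id)=1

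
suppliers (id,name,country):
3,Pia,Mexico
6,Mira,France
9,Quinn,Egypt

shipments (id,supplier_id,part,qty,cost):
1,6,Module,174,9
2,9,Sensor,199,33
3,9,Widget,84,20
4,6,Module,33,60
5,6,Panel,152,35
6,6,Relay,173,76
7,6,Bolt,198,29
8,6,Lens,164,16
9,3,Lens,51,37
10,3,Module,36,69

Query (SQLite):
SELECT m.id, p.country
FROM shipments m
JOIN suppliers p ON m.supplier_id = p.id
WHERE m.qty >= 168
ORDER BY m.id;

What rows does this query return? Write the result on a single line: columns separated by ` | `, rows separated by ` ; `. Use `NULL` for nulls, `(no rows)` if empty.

1 | France ; 2 | Egypt ; 6 | France ; 7 | France

Each shipments row matches the suppliers row where supplier_id = suppliers.id.
Then keep rows with m.qty >= 168.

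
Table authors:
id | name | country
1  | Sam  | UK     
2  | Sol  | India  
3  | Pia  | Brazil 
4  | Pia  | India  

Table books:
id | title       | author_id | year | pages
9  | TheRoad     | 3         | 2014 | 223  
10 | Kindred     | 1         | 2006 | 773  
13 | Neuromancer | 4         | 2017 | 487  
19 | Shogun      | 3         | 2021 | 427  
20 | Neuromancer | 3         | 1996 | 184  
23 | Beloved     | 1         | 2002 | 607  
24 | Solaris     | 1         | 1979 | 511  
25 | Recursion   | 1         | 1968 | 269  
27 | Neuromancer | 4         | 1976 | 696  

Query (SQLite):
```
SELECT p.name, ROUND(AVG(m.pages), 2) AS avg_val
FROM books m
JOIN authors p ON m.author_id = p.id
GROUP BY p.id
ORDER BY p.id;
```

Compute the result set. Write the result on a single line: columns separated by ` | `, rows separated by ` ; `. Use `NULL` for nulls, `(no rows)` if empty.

Sam | 540 ; Pia | 278 ; Pia | 591.5

Join each books row to its authors via author_id.
Group joined rows by authors.id; compute ROUND(AVG(m.pages), 2) per group.
  1: ids {10, 23, 24, 25} → ROUND(AVG(m.pages), 2)=540
  3: ids {9, 19, 20} → ROUND(AVG(m.pages), 2)=278
  4: ids {13, 27} → ROUND(AVG(m.pages), 2)=591.5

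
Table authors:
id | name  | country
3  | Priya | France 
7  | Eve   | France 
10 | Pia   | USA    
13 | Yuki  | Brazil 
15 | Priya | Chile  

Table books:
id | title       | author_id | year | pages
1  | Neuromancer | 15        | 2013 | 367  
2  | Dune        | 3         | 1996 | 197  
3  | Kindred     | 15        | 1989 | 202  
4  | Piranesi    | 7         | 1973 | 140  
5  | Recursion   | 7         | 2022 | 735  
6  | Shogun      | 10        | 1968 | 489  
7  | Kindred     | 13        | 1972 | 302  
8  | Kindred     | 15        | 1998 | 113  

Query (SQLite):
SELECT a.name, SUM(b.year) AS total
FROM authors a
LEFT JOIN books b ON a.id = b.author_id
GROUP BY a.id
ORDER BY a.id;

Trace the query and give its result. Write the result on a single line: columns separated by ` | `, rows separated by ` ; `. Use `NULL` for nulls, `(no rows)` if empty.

LEFT JOIN keeps every authors row; unmatched ones get NULL for books columns.
Group by authors.id and compute SUM(b.year). SUM over an all-NULL group is NULL.
  3: ids {2} → SUM(b.year)=1996
  7: ids {4, 5} → SUM(b.year)=3995
  10: ids {6} → SUM(b.year)=1968
  13: ids {7} → SUM(b.year)=1972
  15: ids {1, 3, 8} → SUM(b.year)=6000

Priya | 1996 ; Eve | 3995 ; Pia | 1968 ; Yuki | 1972 ; Priya | 6000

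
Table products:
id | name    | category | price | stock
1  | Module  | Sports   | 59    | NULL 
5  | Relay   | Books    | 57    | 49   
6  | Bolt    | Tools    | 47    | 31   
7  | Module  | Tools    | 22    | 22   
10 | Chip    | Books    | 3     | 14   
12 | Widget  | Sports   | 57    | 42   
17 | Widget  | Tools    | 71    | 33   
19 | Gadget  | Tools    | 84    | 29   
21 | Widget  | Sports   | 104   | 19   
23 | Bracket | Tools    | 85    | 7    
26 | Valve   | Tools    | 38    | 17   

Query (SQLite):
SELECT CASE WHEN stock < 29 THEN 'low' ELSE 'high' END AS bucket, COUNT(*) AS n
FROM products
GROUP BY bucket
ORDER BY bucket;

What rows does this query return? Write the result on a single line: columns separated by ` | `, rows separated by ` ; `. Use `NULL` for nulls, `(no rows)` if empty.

high | 6 ; low | 5

Bucket rows by stock < 29 → 'low' else 'high'; count each bucket.
NULL < 29 is unknown, so NULL stock falls into ELSE → 'high'.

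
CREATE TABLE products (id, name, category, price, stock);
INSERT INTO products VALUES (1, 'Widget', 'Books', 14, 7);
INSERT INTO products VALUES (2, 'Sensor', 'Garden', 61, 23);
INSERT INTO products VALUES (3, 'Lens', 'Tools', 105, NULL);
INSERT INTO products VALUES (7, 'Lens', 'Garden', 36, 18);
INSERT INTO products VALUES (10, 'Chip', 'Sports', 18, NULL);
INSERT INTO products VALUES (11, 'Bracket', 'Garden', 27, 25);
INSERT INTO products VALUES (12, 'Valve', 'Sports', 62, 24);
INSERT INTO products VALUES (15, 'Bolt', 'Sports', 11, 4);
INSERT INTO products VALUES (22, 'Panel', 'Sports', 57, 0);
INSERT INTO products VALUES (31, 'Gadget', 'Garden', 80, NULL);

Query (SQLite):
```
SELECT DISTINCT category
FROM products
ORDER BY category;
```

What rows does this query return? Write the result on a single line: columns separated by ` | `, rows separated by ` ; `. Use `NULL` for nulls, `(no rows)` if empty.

Books ; Garden ; Sports ; Tools

Collect distinct category values from products.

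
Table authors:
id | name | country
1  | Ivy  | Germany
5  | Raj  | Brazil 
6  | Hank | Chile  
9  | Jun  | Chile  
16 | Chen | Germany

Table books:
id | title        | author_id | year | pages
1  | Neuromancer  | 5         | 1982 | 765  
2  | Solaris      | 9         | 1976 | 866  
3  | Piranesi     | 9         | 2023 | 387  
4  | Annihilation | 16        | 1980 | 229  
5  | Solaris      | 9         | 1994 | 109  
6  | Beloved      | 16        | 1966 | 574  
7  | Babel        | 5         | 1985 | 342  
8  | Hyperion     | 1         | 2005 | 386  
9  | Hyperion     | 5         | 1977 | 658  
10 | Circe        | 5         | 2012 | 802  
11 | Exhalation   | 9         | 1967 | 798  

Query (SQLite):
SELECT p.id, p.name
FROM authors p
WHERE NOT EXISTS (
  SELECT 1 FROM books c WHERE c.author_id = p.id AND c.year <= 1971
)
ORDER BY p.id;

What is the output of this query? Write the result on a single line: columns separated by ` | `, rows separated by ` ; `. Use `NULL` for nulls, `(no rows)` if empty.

For each authors row, check whether any books with matching author_id has year <= 1971.
Keep rows where that is false.

1 | Ivy ; 5 | Raj ; 6 | Hank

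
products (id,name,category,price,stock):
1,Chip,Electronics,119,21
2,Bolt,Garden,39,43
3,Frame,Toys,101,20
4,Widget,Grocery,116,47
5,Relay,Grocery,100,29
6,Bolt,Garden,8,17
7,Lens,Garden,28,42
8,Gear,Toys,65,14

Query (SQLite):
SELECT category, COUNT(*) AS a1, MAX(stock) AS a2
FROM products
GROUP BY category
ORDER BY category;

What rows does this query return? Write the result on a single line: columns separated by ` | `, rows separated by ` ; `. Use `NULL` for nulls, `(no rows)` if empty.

Group products by category.
Per group compute: COUNT(*), MAX(stock).
  Electronics: ids {1} → COUNT(*)=1, MAX(stock)=21
  Garden: ids {2, 6, 7} → COUNT(*)=3, MAX(stock)=43
  Grocery: ids {4, 5} → COUNT(*)=2, MAX(stock)=47
  Toys: ids {3, 8} → COUNT(*)=2, MAX(stock)=20

Electronics | 1 | 21 ; Garden | 3 | 43 ; Grocery | 2 | 47 ; Toys | 2 | 20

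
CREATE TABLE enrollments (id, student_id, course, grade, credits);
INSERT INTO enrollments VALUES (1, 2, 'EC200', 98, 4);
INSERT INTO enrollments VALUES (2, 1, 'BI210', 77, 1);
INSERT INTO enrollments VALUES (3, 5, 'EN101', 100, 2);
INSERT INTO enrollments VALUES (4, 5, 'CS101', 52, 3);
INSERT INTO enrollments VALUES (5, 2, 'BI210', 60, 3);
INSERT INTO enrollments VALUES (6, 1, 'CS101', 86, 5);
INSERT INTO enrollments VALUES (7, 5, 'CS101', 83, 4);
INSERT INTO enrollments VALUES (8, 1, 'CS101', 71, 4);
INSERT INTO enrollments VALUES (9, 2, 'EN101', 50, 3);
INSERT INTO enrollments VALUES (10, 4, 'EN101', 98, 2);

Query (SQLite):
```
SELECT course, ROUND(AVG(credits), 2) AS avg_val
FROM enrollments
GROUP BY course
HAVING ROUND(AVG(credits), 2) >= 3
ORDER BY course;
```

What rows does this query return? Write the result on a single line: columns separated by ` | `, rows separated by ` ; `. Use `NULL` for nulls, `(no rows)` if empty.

Partition enrollments by course; compute ROUND(AVG(credits), 2) within each group.
HAVING: keep groups where ROUND(AVG(credits), 2) >= 3.
  BI210: ids {2, 5} → ROUND(AVG(credits), 2)=2
  CS101: ids {4, 6, 7, 8} → ROUND(AVG(credits), 2)=4
  EC200: ids {1} → ROUND(AVG(credits), 2)=4
  EN101: ids {3, 9, 10} → ROUND(AVG(credits), 2)=2.33

CS101 | 4 ; EC200 | 4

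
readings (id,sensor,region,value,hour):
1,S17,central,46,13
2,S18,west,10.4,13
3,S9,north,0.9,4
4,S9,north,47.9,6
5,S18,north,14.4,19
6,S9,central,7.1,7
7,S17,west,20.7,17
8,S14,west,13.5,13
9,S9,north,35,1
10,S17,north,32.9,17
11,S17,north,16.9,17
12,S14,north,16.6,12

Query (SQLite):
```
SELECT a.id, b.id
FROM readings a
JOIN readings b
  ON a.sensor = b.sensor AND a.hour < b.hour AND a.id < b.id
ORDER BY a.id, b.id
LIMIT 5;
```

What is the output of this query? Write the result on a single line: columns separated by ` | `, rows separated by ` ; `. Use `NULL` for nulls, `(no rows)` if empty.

1 | 7 ; 1 | 10 ; 1 | 11 ; 2 | 5 ; 3 | 4

Pairs (a,b) with same sensor, a.hour < b.hour, a.id < b.id.
sensor groups: S14:{8,12} S17:{1,7,10,11} S18:{2,5} S9:{3,4,6,9}
Ordered by (a.id, b.id); first 5.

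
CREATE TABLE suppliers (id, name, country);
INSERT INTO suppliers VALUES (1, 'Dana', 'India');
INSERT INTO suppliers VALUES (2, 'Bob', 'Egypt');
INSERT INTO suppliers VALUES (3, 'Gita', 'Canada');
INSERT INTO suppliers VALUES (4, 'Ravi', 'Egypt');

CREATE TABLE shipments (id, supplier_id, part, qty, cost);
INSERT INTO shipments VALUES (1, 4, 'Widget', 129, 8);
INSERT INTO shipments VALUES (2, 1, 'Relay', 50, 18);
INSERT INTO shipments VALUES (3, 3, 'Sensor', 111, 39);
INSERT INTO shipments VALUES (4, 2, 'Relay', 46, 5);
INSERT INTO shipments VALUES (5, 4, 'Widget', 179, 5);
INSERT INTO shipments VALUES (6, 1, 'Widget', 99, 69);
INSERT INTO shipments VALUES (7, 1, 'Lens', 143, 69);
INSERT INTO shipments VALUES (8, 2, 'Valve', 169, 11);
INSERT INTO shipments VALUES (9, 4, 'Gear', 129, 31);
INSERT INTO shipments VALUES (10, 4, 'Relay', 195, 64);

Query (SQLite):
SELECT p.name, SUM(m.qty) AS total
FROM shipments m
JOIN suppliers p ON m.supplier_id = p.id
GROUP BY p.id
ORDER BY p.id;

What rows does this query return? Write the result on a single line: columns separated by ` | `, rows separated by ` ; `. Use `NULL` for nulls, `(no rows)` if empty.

Dana | 292 ; Bob | 215 ; Gita | 111 ; Ravi | 632

Join each shipments row to its suppliers via supplier_id.
Group joined rows by suppliers.id; compute SUM(m.qty) per group.
  1: ids {2, 6, 7} → SUM(m.qty)=292
  2: ids {4, 8} → SUM(m.qty)=215
  3: ids {3} → SUM(m.qty)=111
  4: ids {1, 5, 9, 10} → SUM(m.qty)=632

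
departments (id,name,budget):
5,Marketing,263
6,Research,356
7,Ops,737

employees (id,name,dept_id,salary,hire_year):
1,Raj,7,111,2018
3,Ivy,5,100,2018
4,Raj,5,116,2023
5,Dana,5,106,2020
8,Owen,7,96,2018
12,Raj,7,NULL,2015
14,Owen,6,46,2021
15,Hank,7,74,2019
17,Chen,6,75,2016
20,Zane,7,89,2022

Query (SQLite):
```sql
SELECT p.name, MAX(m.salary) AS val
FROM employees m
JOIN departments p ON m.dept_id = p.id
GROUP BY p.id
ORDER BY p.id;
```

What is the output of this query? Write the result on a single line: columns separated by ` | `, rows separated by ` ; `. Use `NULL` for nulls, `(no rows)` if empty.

Marketing | 116 ; Research | 75 ; Ops | 111

Join each employees row to its departments via dept_id.
Group joined rows by departments.id; compute MAX(m.salary) per group.
  5: ids {3, 4, 5} → MAX(m.salary)=116
  6: ids {14, 17} → MAX(m.salary)=75
  7: ids {1, 8, 12, 15, 20} → MAX(m.salary)=111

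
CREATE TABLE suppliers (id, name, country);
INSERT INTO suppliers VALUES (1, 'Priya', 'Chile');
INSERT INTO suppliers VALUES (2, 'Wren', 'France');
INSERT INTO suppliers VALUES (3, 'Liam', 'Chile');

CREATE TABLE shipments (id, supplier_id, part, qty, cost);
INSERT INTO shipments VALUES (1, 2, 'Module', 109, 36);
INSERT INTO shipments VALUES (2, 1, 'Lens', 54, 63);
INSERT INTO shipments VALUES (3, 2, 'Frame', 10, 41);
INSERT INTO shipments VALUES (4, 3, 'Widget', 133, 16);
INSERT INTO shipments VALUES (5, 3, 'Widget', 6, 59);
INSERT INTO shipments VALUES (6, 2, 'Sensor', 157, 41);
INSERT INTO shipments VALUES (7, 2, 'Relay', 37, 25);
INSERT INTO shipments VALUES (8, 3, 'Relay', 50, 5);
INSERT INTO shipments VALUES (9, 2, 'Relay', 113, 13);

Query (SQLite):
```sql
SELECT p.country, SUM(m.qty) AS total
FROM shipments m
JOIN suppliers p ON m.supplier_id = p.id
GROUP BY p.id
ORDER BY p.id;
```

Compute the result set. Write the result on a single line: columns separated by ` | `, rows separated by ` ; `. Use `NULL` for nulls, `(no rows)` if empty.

Join each shipments row to its suppliers via supplier_id.
Group joined rows by suppliers.id; compute SUM(m.qty) per group.
  1: ids {2} → SUM(m.qty)=54
  2: ids {1, 3, 6, 7, 9} → SUM(m.qty)=426
  3: ids {4, 5, 8} → SUM(m.qty)=189

Chile | 54 ; France | 426 ; Chile | 189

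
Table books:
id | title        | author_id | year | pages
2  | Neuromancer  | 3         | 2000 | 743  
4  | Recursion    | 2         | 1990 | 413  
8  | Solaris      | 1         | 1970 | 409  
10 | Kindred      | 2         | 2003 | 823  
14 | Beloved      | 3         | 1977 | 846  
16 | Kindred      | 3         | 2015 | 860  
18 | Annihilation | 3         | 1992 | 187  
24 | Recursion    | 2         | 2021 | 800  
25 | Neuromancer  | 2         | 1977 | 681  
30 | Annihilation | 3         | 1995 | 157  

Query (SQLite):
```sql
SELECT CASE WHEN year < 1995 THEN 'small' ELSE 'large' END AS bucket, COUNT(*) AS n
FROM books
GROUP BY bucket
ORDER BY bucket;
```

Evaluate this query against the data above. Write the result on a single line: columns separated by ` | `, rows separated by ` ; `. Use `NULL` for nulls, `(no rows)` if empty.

Bucket rows by year < 1995 → 'small' else 'large'; count each bucket.

large | 5 ; small | 5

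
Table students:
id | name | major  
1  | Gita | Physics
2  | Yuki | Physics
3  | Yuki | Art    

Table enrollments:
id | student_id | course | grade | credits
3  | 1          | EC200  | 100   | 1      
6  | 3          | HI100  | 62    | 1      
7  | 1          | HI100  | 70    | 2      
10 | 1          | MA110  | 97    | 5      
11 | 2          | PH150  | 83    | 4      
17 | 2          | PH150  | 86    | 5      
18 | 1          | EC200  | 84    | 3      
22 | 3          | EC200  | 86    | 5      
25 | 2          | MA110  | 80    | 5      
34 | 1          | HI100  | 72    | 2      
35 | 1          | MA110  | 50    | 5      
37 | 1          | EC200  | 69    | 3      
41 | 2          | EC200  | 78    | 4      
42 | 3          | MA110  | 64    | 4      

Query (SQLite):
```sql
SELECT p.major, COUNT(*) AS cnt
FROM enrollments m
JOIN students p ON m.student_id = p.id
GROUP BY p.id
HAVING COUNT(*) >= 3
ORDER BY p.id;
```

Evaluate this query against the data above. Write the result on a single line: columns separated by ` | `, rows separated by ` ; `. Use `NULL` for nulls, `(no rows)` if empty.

Physics | 7 ; Physics | 4 ; Art | 3

Join each enrollments row to its students via student_id.
Group joined rows by students.id; compute COUNT(*) per group.
HAVING: keep groups with count ≥ 3.
  1: ids {3, 7, 10, 18, 34, 35, 37} → COUNT(*)=7
  2: ids {11, 17, 25, 41} → COUNT(*)=4
  3: ids {6, 22, 42} → COUNT(*)=3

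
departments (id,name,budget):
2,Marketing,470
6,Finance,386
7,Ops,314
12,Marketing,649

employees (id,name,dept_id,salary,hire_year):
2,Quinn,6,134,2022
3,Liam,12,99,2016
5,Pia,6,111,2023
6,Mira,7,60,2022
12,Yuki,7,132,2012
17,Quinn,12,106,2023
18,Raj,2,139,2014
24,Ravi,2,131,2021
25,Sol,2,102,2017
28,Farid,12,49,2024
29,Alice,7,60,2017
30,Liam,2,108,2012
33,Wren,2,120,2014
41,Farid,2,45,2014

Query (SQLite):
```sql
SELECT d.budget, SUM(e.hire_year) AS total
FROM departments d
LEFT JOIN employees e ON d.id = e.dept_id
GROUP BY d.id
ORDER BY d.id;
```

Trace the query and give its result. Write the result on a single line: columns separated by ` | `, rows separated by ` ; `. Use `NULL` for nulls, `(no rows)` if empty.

470 | 12092 ; 386 | 4045 ; 314 | 6051 ; 649 | 6063

LEFT JOIN keeps every departments row; unmatched ones get NULL for employees columns.
Group by departments.id and compute SUM(e.hire_year). SUM over an all-NULL group is NULL.
  2: ids {18, 24, 25, 30, 33, 41} → SUM(e.hire_year)=12092
  6: ids {2, 5} → SUM(e.hire_year)=4045
  7: ids {6, 12, 29} → SUM(e.hire_year)=6051
  12: ids {3, 17, 28} → SUM(e.hire_year)=6063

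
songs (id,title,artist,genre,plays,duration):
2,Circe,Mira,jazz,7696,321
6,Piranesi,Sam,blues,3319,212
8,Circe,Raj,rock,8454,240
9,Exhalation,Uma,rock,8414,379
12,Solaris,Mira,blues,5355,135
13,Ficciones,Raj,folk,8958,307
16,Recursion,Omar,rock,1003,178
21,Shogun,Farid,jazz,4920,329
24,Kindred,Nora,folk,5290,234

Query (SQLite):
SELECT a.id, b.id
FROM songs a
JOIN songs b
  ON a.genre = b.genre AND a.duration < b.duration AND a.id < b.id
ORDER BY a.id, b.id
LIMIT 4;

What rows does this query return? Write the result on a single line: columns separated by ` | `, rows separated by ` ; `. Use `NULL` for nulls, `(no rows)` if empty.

2 | 21 ; 8 | 9

Pairs (a,b) with same genre, a.duration < b.duration, a.id < b.id.
genre groups: blues:{6,12} folk:{13,24} jazz:{2,21} rock:{8,9,16}
Ordered by (a.id, b.id); first 4.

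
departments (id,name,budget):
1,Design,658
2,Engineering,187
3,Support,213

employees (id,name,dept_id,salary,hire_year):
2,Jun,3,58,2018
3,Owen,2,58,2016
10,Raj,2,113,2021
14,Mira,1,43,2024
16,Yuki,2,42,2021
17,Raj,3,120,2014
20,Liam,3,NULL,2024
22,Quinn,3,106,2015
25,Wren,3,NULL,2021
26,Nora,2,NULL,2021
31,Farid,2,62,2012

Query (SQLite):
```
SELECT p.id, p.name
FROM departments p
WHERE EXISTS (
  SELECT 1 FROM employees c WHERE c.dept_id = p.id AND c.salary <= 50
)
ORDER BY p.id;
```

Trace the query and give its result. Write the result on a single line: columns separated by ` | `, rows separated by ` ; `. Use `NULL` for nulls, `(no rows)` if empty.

For each departments row, check whether any employees with matching dept_id has salary <= 50.
Keep rows where that is true.

1 | Design ; 2 | Engineering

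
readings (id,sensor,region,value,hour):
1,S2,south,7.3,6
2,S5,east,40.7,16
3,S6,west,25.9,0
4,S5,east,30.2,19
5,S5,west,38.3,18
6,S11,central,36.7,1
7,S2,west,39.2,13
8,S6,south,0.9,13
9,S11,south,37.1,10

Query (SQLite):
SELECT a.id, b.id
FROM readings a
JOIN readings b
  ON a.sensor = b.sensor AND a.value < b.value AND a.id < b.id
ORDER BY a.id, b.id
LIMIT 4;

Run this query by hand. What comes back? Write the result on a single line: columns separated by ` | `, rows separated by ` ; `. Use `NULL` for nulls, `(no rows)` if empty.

1 | 7 ; 4 | 5 ; 6 | 9

Pairs (a,b) with same sensor, a.value < b.value, a.id < b.id.
sensor groups: S11:{6,9} S2:{1,7} S5:{2,4,5} S6:{3,8}
Ordered by (a.id, b.id); first 4.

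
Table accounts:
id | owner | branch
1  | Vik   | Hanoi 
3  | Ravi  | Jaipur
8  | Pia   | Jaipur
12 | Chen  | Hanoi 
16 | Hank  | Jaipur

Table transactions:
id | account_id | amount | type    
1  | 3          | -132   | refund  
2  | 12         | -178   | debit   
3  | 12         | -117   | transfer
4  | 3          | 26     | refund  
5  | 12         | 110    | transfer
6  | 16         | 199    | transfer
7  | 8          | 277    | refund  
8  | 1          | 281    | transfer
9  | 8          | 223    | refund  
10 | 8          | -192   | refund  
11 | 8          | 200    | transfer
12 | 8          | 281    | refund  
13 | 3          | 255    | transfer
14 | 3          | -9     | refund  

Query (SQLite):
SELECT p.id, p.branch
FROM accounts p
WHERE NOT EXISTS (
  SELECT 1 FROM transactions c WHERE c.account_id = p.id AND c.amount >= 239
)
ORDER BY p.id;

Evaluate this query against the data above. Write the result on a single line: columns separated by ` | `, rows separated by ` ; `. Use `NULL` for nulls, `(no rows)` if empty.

12 | Hanoi ; 16 | Jaipur

For each accounts row, check whether any transactions with matching account_id has amount >= 239.
Keep rows where that is false.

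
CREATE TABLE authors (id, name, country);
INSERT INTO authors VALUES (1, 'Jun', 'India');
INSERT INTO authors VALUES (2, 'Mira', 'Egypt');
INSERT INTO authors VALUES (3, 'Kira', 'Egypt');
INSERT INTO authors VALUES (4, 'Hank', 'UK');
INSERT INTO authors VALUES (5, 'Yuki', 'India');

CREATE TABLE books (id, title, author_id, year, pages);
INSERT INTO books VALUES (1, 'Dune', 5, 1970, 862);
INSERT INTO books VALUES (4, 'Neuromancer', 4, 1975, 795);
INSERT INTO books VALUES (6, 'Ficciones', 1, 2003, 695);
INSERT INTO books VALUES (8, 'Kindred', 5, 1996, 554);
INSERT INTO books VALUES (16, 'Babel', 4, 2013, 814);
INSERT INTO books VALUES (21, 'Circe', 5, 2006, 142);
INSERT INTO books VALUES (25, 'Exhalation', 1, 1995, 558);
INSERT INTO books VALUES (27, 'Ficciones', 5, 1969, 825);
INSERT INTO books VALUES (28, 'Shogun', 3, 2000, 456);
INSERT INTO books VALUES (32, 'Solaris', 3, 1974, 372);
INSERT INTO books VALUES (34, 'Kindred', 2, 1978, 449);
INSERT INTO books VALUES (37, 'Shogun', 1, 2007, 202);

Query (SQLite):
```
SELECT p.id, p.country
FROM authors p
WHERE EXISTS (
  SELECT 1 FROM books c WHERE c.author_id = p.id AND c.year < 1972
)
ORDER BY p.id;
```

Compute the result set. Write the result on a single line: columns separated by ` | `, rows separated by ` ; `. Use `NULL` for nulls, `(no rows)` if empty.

For each authors row, check whether any books with matching author_id has year < 1972.
Keep rows where that is true.

5 | India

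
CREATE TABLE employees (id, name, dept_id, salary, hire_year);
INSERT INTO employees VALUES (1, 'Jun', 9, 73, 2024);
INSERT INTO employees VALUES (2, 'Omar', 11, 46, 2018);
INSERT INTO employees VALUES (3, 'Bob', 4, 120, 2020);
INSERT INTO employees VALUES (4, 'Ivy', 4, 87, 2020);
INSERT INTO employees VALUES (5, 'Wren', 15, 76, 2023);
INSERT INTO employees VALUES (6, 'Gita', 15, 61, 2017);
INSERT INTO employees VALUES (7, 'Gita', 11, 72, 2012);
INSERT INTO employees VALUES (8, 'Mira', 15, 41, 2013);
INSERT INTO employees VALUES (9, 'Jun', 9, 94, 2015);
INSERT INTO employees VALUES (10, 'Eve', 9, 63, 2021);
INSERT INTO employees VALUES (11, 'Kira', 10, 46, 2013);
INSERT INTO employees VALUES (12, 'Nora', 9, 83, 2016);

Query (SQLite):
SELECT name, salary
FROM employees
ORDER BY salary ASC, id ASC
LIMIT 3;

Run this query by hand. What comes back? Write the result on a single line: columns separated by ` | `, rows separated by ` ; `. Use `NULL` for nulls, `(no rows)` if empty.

Mira | 41 ; Omar | 46 ; Kira | 46

Sort by salary asc, tiebreak id asc: (41, id=8), (46, id=2), (46, id=11), (61, id=6), (63, id=10), (72, id=7) …. Take first 3.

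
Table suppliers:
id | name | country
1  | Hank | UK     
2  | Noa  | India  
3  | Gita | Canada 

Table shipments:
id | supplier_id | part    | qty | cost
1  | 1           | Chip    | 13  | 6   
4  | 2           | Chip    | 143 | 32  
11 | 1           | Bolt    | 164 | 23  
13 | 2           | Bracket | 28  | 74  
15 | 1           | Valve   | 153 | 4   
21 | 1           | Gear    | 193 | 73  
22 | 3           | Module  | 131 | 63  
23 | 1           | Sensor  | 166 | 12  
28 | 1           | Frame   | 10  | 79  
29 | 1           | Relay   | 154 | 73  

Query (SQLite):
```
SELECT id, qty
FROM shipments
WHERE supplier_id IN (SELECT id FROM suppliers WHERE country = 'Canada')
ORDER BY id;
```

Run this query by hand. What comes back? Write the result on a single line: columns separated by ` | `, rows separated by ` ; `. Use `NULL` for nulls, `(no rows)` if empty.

Inner query: suppliers.id where country = 'Canada'.
Outer: keep shipments rows whose supplier_id is in that set.
Inner query → {3}

22 | 131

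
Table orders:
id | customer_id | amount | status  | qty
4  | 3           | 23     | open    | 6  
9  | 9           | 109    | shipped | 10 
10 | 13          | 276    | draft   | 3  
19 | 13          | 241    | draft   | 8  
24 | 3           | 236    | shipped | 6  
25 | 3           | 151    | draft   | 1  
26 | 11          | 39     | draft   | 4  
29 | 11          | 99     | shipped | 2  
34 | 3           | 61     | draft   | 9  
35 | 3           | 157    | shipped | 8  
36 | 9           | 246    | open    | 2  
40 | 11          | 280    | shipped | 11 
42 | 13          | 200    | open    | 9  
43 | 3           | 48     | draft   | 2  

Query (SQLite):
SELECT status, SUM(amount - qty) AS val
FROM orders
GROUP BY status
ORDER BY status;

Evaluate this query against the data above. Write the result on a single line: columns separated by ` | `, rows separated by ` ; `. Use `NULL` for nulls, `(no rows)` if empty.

draft | 789 ; open | 452 ; shipped | 844

For each row compute amount - qty.
Group by status; take SUM of the expression per group.
  draft: ids {10, 19, 25, 26, 34, 43} → SUM(amount - qty)=789
  open: ids {4, 36, 42} → SUM(amount - qty)=452
  shipped: ids {9, 24, 29, 35, 40} → SUM(amount - qty)=844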